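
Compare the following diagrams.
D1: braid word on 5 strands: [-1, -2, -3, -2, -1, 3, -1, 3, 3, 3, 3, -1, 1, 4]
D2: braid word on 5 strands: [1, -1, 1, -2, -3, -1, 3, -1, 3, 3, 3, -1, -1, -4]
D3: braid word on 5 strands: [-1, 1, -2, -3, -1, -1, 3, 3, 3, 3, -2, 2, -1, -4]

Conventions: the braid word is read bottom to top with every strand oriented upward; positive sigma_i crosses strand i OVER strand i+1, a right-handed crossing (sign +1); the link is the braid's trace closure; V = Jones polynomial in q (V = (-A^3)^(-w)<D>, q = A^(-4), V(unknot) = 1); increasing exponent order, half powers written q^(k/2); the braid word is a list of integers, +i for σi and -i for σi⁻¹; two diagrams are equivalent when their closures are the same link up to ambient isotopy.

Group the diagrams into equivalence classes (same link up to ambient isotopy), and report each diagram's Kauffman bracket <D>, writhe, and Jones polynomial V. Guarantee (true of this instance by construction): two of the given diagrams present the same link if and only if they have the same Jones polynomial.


equivalence classes: {D1, D2, D3}
D1 (bracket -A^-12 + A^-8 - A^-4 + 3 - A^4 + A^8 - A^12; 14 crossings at w = 0): V = -q^-3 + q^-2 - q^-1 + 3 - q + q^2 - q^3
V(D2) = -q^-3 + q^-2 - q^-1 + 3 - q + q^2 - q^3  (w -2, c 14, <D> = -A^-18 + A^-14 - A^-10 + 3A^-6 - A^-2 + A^2 - A^6)
V(D3) = -q^-3 + q^-2 - q^-1 + 3 - q + q^2 - q^3  (w -2, c 14, <D> = -A^-18 + A^-14 - A^-10 + 3A^-6 - A^-2 + A^2 - A^6)
observation: all 3 diagrams share one V(q), hence one class


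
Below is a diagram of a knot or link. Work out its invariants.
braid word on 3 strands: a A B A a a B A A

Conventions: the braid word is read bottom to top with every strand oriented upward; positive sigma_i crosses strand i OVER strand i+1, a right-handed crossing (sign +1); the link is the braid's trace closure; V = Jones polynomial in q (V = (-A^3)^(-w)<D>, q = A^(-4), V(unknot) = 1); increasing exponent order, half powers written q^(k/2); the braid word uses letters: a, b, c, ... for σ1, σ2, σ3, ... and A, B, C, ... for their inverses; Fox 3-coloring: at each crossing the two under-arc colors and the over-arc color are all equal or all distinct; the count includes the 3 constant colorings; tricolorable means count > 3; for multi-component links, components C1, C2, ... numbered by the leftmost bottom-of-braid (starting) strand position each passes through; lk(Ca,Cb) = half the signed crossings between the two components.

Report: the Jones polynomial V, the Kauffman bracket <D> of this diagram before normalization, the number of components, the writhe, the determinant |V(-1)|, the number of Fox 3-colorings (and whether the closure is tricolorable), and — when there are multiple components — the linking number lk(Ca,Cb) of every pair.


V(q) = -q^(-9/2) - q^(-5/2) + q^(-3/2) - q^(-1/2)
bracket: A^-7 - A^-3 + A + A^9, w = -3
2 components, writhe -3, over 9 crossings
lk(C1,C2) = -2
det 4, colorings 3 of 3^9 — not tricolorable
observation: span 4 respects span(V) <= c + mu - 1 = 10 for this 2-component diagram


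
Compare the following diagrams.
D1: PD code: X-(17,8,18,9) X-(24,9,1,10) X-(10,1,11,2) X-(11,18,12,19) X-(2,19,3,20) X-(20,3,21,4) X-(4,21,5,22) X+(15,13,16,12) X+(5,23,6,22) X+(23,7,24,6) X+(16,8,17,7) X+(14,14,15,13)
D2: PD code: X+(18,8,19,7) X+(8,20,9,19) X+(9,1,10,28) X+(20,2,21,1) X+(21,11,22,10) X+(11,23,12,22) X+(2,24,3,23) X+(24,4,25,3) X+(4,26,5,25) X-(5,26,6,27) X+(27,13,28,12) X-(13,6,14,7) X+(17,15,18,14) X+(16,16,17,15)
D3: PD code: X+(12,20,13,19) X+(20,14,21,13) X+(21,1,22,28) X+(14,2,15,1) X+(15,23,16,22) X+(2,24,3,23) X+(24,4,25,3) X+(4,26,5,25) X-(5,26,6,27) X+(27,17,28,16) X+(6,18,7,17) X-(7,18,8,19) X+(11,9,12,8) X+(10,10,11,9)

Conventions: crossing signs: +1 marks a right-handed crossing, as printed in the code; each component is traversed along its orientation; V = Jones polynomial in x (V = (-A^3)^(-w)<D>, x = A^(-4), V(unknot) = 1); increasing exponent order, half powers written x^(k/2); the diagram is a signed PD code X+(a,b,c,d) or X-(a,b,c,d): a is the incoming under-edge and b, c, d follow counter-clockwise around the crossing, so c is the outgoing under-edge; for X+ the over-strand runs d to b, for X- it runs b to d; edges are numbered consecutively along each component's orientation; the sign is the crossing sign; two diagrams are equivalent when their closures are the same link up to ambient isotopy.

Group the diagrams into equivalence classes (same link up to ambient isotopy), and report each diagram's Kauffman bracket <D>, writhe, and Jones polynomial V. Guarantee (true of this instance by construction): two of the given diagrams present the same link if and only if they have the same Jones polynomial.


grouping into links: {D1} | {D2, D3}
V(D1) = -x^-4 + x^-3 + x^-1  (w -2, c 12, <D> = A^-2 + A^6 - A^10)
V(D2) = x^3 + x^5 - x^8  (w +10, c 14, <D> = -A^-2 + A^10 + A^18)
V(D3) = x^3 + x^5 - x^8  [14 crossings, <D> = -A^-2 + A^10 + A^18, w = +10]
why: 2 values of V(x) split the 3 diagrams


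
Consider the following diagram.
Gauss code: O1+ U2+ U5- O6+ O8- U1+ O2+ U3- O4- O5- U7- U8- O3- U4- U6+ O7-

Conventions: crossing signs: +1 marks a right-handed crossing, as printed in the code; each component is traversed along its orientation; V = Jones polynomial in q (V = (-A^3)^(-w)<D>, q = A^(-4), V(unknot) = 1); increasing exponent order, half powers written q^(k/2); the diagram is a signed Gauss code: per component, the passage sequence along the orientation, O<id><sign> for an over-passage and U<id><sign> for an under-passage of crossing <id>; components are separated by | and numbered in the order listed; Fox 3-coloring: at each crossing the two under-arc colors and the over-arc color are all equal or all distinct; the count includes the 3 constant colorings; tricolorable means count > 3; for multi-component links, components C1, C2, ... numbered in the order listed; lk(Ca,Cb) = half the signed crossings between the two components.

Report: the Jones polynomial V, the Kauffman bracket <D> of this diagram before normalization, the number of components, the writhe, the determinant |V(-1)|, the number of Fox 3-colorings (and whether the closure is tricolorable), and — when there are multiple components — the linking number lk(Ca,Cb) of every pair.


V(q) = -q^-5 + q^-4 - q^-3 + 2q^-2 - q^-1 + 2 - q
bracket: -A^-10 + 2A^-6 - A^-2 + 2A^2 - A^6 + A^10 - A^14, w = -2
1 component, writhe -2, over 8 crossings
det 9, colorings 9 of 3^8 — tricolorable
observation: V spans 6 powers of q: at least 6 crossings in any diagram


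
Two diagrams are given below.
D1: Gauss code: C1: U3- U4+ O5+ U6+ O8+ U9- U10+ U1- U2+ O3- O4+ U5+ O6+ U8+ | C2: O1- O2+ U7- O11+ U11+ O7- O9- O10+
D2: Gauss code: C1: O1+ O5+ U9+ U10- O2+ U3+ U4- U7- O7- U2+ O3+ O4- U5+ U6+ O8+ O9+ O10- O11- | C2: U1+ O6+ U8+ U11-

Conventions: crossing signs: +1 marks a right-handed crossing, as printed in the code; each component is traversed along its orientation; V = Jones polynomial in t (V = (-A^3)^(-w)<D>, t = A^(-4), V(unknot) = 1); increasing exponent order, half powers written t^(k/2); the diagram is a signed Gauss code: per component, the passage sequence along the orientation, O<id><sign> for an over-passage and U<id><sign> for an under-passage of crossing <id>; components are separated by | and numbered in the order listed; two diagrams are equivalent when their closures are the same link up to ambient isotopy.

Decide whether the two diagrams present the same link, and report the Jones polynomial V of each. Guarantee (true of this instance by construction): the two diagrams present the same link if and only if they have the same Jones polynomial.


equivalent: no
V(D1) = -t^(1/2) - t^(3/2) - t^(5/2) + t^(9/2)  (w +3, c 11, <D> = -A^-9 + A^-1 + A^3 + A^7)
V(D2) = -t^(1/2) - t^(5/2)  (w +3, c 11, <D> = A^-1 + A^7)
why: 2 classes among 2 diagrams; unequal V(t) rules out equality


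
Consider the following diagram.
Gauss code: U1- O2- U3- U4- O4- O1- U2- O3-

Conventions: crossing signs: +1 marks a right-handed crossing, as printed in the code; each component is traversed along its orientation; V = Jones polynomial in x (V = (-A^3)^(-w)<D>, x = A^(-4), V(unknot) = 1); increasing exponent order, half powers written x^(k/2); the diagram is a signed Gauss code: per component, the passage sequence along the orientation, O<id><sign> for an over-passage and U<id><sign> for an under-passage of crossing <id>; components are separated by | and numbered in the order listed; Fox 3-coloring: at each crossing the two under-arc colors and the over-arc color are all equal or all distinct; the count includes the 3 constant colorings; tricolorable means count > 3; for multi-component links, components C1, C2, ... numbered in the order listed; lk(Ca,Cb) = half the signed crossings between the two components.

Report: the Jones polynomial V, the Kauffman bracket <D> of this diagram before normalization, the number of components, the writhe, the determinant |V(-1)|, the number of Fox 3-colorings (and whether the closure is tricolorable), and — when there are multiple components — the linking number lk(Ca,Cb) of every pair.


Jones polynomial: V(x) = -x^-4 + x^-3 + x^-1
<D> = A^-8 + 1 - A^4; writhe -4
components 1, writhe -4 (4 crossings)
3-colorings: 9 of 3^4, det 3 — tricolorable
note: |V(-1)| = 3: so tricolorable, since 3 divides 3


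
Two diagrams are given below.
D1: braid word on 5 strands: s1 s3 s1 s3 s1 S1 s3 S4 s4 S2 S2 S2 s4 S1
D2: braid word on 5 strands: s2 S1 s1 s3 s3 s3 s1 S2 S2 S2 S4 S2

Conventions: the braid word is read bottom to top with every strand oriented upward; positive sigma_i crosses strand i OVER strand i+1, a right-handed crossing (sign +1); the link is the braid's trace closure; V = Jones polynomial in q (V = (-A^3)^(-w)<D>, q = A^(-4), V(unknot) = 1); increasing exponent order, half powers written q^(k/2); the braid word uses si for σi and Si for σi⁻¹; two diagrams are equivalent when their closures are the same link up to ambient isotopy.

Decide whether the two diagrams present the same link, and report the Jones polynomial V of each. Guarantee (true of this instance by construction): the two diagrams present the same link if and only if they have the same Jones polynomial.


same link: yes
V(D1) = -q^-3 + q^-2 - q^-1 + 3 - q + q^2 - q^3  [14 crossings, <D> = -A^-6 + A^-2 - A^2 + 3A^6 - A^10 + A^14 - A^18, w = +2]
V(D2) = -q^-3 + q^-2 - q^-1 + 3 - q + q^2 - q^3  (w 0, c 12, <D> = -A^-12 + A^-8 - A^-4 + 3 - A^4 + A^8 - A^12)
note: from 14 to 12 crossings by R-moves: one link, two diagrams


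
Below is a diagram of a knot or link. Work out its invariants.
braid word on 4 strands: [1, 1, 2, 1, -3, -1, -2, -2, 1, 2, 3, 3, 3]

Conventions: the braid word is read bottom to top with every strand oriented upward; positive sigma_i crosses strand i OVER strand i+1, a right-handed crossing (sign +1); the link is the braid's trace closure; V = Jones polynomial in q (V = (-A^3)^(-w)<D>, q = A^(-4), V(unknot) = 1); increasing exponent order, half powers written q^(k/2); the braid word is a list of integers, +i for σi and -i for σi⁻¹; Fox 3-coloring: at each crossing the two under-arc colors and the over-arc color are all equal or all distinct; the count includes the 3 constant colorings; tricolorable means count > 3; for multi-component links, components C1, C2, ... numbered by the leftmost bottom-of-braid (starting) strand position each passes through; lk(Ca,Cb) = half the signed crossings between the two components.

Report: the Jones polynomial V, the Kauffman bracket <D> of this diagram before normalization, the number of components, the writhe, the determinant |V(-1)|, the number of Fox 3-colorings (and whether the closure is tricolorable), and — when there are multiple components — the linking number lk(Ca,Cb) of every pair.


V(q) = q - q^2 + 2q^3 - q^4 + q^5 - q^6
bracket: A^-9 - A^-5 + A^-1 - 2A^3 + A^7 - A^11, w = +5
1 component, writhe +5, over 13 crossings
det 7, colorings 3 of 3^13 — not tricolorable
observation: w = +5 shifts under R1 moves; the (-A^3)^(-5) factor cancels that in V


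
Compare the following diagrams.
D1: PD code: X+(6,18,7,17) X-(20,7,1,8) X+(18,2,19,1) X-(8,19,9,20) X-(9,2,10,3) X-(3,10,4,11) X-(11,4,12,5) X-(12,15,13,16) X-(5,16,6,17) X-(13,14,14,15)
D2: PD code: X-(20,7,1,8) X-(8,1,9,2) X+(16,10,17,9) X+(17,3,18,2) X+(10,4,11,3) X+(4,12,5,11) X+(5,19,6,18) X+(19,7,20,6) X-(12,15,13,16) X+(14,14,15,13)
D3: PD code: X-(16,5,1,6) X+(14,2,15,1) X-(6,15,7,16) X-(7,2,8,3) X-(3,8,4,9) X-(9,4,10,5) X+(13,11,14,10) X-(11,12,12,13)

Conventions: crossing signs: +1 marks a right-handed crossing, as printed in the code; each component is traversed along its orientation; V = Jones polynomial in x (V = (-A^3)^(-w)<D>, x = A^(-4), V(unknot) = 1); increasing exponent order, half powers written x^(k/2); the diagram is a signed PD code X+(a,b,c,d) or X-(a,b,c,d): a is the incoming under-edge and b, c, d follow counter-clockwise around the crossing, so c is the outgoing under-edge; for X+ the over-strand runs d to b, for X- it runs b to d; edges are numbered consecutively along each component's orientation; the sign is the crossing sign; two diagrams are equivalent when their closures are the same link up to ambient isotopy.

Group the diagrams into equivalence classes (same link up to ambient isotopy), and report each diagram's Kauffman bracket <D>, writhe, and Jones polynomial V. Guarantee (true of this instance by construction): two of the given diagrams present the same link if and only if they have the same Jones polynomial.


equivalence classes: {D1, D3} | {D2}
D1 (bracket A^-14 - A^-10 + 2A^-6 - A^-2 + A^2 - A^6; 10 crossings at w = -6): V = -x^-6 + x^-5 - x^-4 + 2x^-3 - x^-2 + x^-1
V(D2) = x + x^3 - x^4  [10 crossings, <D> = -A^-4 + 1 + A^8, w = +4]
V(D3) = -x^-6 + x^-5 - x^-4 + 2x^-3 - x^-2 + x^-1  (w -4, c 8, <D> = A^-8 - A^-4 + 2 - A^4 + A^8 - A^12)
observation: 2 values of V(x) split the 3 diagrams


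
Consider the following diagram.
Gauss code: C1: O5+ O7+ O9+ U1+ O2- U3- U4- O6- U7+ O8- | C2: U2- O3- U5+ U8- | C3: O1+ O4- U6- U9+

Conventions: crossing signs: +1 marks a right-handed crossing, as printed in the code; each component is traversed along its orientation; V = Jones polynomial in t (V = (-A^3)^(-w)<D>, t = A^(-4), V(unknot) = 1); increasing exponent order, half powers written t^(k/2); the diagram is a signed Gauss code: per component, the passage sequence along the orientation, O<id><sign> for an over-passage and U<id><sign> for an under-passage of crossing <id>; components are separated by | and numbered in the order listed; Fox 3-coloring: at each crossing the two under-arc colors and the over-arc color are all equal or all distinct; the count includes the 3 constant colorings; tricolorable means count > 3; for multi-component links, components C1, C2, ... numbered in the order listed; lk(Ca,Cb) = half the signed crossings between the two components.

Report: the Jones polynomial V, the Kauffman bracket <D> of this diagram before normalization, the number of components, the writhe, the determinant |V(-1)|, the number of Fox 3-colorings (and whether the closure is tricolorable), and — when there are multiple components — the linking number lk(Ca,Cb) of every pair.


Jones polynomial: V(t) = t^-3 + t^-2 + t^-1 + 1
<D> = -A^-3 - A - A^5 - A^9; writhe -1
components 3, writhe -1 (9 crossings)
linking number lk(C1,C2) = -1
lk(C1,C3): 0
lk(C2,C3) = 0
3-colorings: 9 of 3^9, det 0 — tricolorable
note: w = -1 (over 9 crossings) is diagram-only; (-A^3)^(1) removes it from V


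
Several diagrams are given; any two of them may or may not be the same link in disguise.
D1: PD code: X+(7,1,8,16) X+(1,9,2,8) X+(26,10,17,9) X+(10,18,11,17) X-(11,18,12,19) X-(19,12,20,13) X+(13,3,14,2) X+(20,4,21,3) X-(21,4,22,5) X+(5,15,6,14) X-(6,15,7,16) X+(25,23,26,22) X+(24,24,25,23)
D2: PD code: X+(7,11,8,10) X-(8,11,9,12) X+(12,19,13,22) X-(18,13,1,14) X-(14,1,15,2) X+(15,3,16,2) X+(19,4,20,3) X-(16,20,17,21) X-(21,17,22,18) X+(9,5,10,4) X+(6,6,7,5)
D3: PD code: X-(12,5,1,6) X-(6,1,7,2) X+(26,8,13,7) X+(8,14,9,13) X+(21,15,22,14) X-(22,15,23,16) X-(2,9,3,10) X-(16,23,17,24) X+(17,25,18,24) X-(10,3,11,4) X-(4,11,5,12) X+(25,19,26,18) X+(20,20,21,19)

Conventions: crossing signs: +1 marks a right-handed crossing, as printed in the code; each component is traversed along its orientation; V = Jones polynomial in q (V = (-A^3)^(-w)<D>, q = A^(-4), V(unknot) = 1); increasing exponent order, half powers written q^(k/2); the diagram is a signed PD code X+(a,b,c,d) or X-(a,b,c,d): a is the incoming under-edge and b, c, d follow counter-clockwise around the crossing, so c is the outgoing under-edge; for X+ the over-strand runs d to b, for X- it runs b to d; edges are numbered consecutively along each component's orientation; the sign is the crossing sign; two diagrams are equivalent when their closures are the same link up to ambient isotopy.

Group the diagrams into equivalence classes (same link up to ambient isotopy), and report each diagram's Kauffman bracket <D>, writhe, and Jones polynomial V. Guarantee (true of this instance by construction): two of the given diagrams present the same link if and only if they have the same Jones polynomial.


equivalence classes: {D1} | {D2} | {D3}
D1 (bracket -A^-3 + A^5 + A^9 + A^13; 13 crossings at w = +5): V = -q^(1/2) - q^(3/2) - q^(5/2) + q^(9/2)
D2 (bracket A^-3 - A + 2A^5 - A^9 + 2A^13 - A^17; 11 crossings at w = +1): V = q^(-7/2) - 2q^(-5/2) + q^(-3/2) - 2q^(-1/2) + q^(1/2) - q^(3/2)
D3 (bracket A^-5 + 2A^3 - A^7 + 2A^11 - 2A^15 + A^19 - A^23; 13 crossings at w = -1): V = q^(-13/2) - q^(-11/2) + 2q^(-9/2) - 2q^(-7/2) + q^(-5/2) - 2q^(-3/2) - q^(1/2)
key observation: 3 classes among 3 diagrams; unequal V(q) rules out equality


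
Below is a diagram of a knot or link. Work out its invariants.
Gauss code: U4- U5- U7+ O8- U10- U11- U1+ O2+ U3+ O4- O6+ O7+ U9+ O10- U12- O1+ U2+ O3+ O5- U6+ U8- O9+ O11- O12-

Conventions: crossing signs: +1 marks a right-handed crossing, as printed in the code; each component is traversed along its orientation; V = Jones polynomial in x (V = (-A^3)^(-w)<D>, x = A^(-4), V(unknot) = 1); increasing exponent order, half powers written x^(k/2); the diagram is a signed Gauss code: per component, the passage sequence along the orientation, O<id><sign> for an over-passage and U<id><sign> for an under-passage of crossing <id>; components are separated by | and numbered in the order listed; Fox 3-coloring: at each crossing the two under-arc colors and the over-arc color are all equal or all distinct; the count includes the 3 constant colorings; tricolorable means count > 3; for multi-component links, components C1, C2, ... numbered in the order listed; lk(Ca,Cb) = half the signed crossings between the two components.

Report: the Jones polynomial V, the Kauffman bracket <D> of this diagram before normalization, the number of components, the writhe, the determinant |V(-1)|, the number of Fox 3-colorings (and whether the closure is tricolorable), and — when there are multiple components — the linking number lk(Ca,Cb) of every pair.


Jones polynomial: V(x) = -x^-3 + x^-2 - x^-1 + 3 - x + x^2 - x^3
<D> = -A^-12 + A^-8 - A^-4 + 3 - A^4 + A^8 - A^12; writhe 0
components 1, writhe 0 (12 crossings)
3-colorings: 27 of 3^12, det 9 — tricolorable
note: V spans 6 powers of x: at least 6 crossings in any diagram


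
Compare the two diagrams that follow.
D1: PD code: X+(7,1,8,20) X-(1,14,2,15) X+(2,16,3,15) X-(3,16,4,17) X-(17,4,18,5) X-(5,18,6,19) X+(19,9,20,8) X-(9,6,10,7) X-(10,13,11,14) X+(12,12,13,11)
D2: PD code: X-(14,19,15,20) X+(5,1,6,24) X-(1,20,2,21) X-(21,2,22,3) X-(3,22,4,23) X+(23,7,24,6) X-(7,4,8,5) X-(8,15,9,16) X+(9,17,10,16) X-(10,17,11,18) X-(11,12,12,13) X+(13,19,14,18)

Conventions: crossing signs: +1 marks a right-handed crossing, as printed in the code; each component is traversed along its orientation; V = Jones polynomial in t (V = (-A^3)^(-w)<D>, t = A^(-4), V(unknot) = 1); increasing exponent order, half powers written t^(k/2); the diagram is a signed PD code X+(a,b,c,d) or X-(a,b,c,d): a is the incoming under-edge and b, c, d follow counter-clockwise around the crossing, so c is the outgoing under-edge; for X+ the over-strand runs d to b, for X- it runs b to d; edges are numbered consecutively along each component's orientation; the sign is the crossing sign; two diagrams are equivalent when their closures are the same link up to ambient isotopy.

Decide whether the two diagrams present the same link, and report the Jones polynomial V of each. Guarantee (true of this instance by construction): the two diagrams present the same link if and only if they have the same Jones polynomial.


same link: yes
V(D1) = t^-5 - 2t^-4 + 2t^-3 - 2t^-2 + 2t^-1 - 1 + t  [10 crossings, <D> = A^-10 - A^-6 + 2A^-2 - 2A^2 + 2A^6 - 2A^10 + A^14, w = -2]
D2 (bracket A^-16 - A^-12 + 2A^-8 - 2A^-4 + 2 - 2A^4 + A^8; 12 crossings at w = -4): V = t^-5 - 2t^-4 + 2t^-3 - 2t^-2 + 2t^-1 - 1 + t
note: one V(t) for all 2 diagrams — one class (guaranteed)


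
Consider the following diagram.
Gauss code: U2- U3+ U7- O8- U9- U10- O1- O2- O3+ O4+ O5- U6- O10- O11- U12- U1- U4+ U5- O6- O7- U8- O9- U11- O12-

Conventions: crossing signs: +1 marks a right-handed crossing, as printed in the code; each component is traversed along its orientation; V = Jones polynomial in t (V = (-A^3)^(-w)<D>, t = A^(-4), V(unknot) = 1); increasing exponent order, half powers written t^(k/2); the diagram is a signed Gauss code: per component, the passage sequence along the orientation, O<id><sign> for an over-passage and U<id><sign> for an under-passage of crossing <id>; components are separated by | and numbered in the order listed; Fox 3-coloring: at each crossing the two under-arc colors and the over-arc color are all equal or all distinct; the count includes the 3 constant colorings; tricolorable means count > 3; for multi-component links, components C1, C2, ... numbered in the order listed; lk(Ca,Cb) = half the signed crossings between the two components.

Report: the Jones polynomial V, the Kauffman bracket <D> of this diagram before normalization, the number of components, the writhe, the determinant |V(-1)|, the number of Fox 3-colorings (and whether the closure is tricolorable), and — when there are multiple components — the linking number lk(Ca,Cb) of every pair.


Jones polynomial: V(t) = -t^-8 + t^-5 + t^-3
<D> = A^-12 + A^-4 - A^8; writhe -8
components 1, writhe -8 (12 crossings)
3-colorings: 9 of 3^12, det 3 — tricolorable
note: w = -8 shifts under R1 moves; the (-A^3)^(8) factor cancels that in V


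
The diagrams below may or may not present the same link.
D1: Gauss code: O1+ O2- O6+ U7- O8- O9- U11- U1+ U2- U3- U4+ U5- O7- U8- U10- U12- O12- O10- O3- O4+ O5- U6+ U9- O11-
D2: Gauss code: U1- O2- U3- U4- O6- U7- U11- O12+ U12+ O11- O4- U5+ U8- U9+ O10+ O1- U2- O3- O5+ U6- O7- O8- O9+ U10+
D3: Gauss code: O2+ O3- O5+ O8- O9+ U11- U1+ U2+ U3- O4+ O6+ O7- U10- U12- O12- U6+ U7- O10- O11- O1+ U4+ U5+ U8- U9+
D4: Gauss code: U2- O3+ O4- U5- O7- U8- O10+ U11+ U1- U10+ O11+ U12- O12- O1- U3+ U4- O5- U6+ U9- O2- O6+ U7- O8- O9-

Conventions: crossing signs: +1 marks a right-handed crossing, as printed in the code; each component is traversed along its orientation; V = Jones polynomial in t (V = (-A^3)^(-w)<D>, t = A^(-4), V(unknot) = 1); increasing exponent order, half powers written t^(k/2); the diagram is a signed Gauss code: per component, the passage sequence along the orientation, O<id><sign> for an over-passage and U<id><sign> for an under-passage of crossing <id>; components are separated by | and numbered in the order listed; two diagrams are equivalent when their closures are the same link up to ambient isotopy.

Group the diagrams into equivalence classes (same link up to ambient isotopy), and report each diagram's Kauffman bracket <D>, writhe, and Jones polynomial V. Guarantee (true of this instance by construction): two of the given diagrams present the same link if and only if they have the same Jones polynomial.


classes: {D1, D2, D4} | {D3}
V(D1) = -t^-6 + t^-5 - t^-4 + 2t^-3 - t^-2 + t^-1  [12 crossings, <D> = A^-14 - A^-10 + 2A^-6 - A^-2 + A^2 - A^6, w = -6]
V(D2) = -t^-6 + t^-5 - t^-4 + 2t^-3 - t^-2 + t^-1  [12 crossings, <D> = A^-8 - A^-4 + 2 - A^4 + A^8 - A^12, w = -4]
V(D3) = 1  (w 0, c 12, <D> = 1)
D4 (bracket A^-8 - A^-4 + 2 - A^4 + A^8 - A^12; 12 crossings at w = -4): V = -t^-6 + t^-5 - t^-4 + 2t^-3 - t^-2 + t^-1
insight: V(t) takes 2 values over 4 diagrams, fixing the grouping


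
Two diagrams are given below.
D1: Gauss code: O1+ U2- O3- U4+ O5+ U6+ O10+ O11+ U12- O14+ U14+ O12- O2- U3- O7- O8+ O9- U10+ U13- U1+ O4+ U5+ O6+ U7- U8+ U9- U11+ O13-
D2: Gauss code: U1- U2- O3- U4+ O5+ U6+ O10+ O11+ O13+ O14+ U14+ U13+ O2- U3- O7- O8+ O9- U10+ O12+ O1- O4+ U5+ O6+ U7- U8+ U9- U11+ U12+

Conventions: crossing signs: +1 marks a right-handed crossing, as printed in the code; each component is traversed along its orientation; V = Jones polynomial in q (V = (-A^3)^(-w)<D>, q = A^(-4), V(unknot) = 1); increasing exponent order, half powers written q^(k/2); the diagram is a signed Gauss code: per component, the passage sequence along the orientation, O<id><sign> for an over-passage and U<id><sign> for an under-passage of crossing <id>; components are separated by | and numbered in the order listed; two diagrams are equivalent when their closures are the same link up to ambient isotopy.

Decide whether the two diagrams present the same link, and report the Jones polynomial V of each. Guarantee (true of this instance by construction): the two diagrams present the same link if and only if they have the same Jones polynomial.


equivalent: yes
V(D1) = q^-1 - 1 + 2q - 2q^2 + 2q^3 - 2q^4 + q^5  (w +2, c 14, <D> = A^-14 - 2A^-10 + 2A^-6 - 2A^-2 + 2A^2 - A^6 + A^10)
D2 (bracket A^-8 - 2A^-4 + 2 - 2A^4 + 2A^8 - A^12 + A^16; 14 crossings at w = +4): V = q^-1 - 1 + 2q - 2q^2 + 2q^3 - 2q^4 + q^5
why: all 2 diagrams share one V(q), hence one class


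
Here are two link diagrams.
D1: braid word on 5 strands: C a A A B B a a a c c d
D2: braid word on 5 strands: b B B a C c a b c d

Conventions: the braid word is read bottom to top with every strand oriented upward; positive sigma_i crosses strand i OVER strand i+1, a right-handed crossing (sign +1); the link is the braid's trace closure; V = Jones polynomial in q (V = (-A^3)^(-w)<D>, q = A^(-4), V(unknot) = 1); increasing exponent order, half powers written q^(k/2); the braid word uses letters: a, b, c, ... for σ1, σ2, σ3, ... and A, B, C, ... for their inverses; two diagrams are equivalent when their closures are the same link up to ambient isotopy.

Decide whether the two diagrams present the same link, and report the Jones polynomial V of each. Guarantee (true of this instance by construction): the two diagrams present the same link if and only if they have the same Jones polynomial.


same link: no
V(D1) = q^-2 + 2 + q^2  [12 crossings, <D> = A^-2 + 2A^6 + A^14, w = +2]
V(D2) = 1 + q + q^2 + q^3  [10 crossings, <D> = 1 + A^4 + A^8 + A^12, w = +4]
insight: comparing 2 Jones polynomials yields 2 groups


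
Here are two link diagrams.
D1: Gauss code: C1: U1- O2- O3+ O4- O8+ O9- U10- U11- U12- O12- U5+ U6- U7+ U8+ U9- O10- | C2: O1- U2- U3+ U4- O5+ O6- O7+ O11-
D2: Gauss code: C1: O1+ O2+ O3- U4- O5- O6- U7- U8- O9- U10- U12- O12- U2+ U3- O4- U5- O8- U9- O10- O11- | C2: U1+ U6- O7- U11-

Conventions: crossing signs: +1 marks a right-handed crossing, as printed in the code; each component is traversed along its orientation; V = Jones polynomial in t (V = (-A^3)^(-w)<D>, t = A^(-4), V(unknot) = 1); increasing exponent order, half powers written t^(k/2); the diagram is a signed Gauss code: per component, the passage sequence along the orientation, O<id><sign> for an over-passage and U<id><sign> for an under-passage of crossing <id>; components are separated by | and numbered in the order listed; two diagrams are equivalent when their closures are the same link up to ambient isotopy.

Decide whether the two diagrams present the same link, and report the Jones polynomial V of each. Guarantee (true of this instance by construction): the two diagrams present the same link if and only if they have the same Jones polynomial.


equivalent: no
V(D1) = -t^(-5/2) - t^(-1/2)  (w -4, c 12, <D> = -A^-10 - A^-2)
V(D2) = t^(-19/2) - t^(-17/2) + 2t^(-15/2) - 2t^(-13/2) + t^(-11/2) - 2t^(-9/2) - t^(-5/2)  [12 crossings, <D> = -A^-14 - 2A^-6 + A^-2 - 2A^2 + 2A^6 - A^10 + A^14, w = -8]
key observation: comparing 2 Jones polynomials yields 2 groups


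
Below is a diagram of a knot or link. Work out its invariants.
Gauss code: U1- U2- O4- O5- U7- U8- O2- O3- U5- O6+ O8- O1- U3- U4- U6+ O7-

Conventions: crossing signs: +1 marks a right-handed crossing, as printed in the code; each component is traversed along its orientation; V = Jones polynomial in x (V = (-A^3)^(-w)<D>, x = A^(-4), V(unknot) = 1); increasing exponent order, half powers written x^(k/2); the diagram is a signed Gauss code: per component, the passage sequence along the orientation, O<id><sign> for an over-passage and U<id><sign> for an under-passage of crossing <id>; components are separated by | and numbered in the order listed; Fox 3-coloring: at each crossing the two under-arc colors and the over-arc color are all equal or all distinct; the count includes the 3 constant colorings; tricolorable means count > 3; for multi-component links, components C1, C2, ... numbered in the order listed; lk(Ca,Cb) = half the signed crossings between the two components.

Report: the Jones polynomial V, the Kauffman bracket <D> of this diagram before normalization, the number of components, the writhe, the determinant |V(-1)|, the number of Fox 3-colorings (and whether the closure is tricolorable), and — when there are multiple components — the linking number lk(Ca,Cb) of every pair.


V = -x^-7 + x^-6 - x^-5 + x^-4 + x^-2
<D> = A^-10 + A^-2 - A^2 + A^6 - A^10 (w = -6)
1 component over 8 crossings, w = -6
3 Fox colorings among 3^8, |V(-1)| = 5: not tricolorable
why: w = -6 shifts under R1 moves; the (-A^3)^(6) factor cancels that in V


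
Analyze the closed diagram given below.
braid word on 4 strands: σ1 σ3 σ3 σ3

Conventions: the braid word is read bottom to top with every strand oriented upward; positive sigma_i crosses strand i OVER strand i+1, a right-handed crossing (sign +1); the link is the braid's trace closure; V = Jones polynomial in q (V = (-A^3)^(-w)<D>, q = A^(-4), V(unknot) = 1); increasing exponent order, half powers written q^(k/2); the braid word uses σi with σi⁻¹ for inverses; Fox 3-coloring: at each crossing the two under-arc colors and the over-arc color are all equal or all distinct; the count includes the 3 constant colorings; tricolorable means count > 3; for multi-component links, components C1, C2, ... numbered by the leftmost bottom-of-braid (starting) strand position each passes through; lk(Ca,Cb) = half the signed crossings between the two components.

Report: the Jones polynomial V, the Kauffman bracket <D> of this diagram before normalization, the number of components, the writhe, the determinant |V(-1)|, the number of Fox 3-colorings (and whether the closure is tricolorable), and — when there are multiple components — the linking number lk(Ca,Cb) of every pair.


Jones polynomial: V(q) = -q^(1/2) - q^(3/2) - q^(5/2) + q^(9/2)
<D> = A^-6 - A^2 - A^6 - A^10; writhe +4
components 2, writhe +4 (4 crossings)
linking number lk(C1,C2) = 0
3-colorings: 27 of 3^4, det 0 — tricolorable
note: the span of V is 4, within the link bound 4 + 2 - 1


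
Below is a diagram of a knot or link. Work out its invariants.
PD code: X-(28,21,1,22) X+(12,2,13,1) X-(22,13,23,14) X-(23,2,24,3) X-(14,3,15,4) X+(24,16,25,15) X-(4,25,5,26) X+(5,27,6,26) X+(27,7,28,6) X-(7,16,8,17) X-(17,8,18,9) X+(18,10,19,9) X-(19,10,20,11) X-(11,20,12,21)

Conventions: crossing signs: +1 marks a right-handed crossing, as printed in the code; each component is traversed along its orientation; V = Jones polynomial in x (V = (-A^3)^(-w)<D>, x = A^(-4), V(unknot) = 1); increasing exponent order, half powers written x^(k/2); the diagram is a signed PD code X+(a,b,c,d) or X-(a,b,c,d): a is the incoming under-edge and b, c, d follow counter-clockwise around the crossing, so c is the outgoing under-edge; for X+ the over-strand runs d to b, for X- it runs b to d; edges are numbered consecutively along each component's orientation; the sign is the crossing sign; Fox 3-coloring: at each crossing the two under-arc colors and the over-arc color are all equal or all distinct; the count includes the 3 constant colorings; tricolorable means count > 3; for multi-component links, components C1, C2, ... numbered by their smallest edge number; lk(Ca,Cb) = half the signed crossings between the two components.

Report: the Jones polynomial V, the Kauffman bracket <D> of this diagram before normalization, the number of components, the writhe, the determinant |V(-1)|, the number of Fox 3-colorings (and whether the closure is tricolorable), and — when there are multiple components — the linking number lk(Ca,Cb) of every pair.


V(x) = -x^-4 + x^-3 + x^-1
bracket: A^-8 + 1 - A^4, w = -4
1 component, writhe -4, over 14 crossings
det 3, colorings 9 of 3^14 — tricolorable
observation: w = -4 (over 14 crossings) is diagram-only; (-A^3)^(4) removes it from V


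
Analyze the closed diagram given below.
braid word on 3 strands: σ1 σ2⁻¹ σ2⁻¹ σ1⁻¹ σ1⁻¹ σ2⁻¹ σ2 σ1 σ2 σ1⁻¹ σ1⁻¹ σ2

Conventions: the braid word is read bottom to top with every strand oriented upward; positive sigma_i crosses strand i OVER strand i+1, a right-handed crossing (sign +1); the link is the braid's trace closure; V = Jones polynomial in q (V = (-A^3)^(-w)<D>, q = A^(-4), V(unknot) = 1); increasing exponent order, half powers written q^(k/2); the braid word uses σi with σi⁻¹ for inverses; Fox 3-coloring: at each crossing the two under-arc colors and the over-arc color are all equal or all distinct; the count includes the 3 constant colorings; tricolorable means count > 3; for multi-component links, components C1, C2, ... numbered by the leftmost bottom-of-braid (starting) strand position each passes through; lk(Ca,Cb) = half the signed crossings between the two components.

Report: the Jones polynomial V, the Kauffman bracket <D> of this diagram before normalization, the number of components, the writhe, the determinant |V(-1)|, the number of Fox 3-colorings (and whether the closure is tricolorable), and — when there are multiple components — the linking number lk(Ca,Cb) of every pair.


V(q) = q^-5 - q^-4 + 2q^-3 - q^-2 + 2q^-1 + q
bracket: A^-10 + 2A^-2 - A^2 + 2A^6 - A^10 + A^14, w = -2
3 components, writhe -2, over 12 crossings
lk(C1,C2) = 0
linking number lk(C1,C3) = -2
lk(C2,C3): +1
det 8, colorings 3 of 3^12 — not tricolorable
observation: summing lk over 3 pairs gives -1


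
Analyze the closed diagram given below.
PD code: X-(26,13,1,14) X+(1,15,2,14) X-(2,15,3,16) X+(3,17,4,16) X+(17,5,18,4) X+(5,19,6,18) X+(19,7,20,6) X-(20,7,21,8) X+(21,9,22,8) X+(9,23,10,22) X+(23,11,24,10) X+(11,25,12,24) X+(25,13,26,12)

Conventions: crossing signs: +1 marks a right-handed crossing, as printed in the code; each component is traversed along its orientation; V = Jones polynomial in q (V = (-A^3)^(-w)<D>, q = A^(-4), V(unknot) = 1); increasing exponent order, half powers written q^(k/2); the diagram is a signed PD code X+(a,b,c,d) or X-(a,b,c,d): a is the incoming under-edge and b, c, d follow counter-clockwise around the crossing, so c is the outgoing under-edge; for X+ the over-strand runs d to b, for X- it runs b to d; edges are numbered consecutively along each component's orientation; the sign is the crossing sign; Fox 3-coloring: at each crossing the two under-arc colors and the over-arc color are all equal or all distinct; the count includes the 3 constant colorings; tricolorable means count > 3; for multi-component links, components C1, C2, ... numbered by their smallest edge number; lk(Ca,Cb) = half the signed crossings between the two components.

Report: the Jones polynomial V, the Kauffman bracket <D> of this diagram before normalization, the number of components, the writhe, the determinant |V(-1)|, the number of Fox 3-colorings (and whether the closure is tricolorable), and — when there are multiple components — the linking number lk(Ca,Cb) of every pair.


Jones polynomial: V(q) = q^3 + q^5 - q^6 + q^7 - q^8 + q^9 - q^10
<D> = A^-19 - A^-15 + A^-11 - A^-7 + A^-3 - A - A^9; writhe +7
components 1, writhe +7 (13 crossings)
3-colorings: 3 of 3^13, det 7 — not tricolorable
note: w = +7 shifts under R1 moves; the (-A^3)^(-7) factor cancels that in V


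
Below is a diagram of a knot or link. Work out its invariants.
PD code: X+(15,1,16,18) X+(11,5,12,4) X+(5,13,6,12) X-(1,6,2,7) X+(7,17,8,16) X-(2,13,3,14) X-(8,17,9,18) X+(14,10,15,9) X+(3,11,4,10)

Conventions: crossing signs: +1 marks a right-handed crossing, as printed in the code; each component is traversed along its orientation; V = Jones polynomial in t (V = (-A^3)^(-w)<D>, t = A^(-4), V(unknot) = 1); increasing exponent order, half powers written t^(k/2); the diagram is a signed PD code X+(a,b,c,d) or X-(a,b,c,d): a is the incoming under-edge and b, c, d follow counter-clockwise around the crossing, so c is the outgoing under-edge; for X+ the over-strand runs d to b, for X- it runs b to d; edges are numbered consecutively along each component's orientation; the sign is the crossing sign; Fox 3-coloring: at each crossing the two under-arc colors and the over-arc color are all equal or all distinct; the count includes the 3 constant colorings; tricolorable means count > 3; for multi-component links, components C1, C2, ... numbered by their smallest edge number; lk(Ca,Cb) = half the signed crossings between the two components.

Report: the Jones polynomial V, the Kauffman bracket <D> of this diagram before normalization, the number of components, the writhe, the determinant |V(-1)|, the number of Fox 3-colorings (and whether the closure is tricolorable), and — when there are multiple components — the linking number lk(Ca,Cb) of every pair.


Jones polynomial: V(t) = t + t^3 - t^4
<D> = A^-7 - A^-3 - A^5; writhe +3
components 1, writhe +3 (9 crossings)
3-colorings: 9 of 3^9, det 3 — tricolorable
note: the span of V is 3, forcing >= 3 crossings in any diagram


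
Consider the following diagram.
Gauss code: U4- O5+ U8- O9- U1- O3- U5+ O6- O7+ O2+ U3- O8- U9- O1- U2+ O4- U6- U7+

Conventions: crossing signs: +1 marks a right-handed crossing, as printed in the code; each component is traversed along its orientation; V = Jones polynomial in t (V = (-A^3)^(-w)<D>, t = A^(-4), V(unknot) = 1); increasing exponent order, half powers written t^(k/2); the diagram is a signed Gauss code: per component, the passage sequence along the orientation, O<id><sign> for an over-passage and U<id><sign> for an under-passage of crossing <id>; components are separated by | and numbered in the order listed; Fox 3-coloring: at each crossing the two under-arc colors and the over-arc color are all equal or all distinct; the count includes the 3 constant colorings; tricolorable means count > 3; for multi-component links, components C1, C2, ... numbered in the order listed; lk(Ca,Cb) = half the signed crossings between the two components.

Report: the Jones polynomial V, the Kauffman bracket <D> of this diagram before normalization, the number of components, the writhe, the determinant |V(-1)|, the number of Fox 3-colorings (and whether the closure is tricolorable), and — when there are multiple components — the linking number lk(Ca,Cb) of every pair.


V(t) = t^-5 - 2t^-4 + 2t^-3 - 2t^-2 + 2t^-1 - 1 + t
bracket: -A^-13 + A^-9 - 2A^-5 + 2A^-1 - 2A^3 + 2A^7 - A^11, w = -3
1 component, writhe -3, over 9 crossings
det 11, colorings 3 of 3^9 — not tricolorable
observation: det 11 = |V(-1)|; not divisible by 3, so not tricolorable


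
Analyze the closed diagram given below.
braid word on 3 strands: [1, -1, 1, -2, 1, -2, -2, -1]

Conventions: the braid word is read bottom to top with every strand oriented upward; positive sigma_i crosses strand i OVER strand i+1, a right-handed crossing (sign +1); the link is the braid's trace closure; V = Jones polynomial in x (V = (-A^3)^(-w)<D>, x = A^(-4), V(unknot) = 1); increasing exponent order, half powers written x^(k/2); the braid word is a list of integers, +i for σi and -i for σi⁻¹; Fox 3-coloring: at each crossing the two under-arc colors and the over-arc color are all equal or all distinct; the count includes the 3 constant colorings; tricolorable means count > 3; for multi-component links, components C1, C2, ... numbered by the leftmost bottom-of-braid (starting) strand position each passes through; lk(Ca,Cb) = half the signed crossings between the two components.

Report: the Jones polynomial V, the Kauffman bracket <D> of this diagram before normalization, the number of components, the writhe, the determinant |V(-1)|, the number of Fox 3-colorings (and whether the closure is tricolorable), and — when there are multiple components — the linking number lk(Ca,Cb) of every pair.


V = -x^-4 + x^-3 + x^-1
<D> = A^-2 + A^6 - A^10 (w = -2)
1 component over 8 crossings, w = -2
9 Fox colorings among 3^8, |V(-1)| = 3: tricolorable
why: V spans 3 powers of x: at least 3 crossings in any diagram
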